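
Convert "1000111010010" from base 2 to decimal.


Input: "1000111010010" in base 2
Positional expansion:
  Digit '1' (value 1) x 2^12 = 4096
  Digit '0' (value 0) x 2^11 = 0
  Digit '0' (value 0) x 2^10 = 0
  Digit '0' (value 0) x 2^9 = 0
  Digit '1' (value 1) x 2^8 = 256
  Digit '1' (value 1) x 2^7 = 128
  Digit '1' (value 1) x 2^6 = 64
  Digit '0' (value 0) x 2^5 = 0
  Digit '1' (value 1) x 2^4 = 16
  Digit '0' (value 0) x 2^3 = 0
  Digit '0' (value 0) x 2^2 = 0
  Digit '1' (value 1) x 2^1 = 2
  Digit '0' (value 0) x 2^0 = 0
Sum = 4562

4562


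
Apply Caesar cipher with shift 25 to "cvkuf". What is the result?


Caesar cipher: shift "cvkuf" by 25
  'c' (pos 2) + 25 = pos 1 = 'b'
  'v' (pos 21) + 25 = pos 20 = 'u'
  'k' (pos 10) + 25 = pos 9 = 'j'
  'u' (pos 20) + 25 = pos 19 = 't'
  'f' (pos 5) + 25 = pos 4 = 'e'
Result: bujte

bujte


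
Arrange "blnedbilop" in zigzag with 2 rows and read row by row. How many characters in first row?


Zigzag "blnedbilop" into 2 rows:
Placing characters:
  'b' => row 0
  'l' => row 1
  'n' => row 0
  'e' => row 1
  'd' => row 0
  'b' => row 1
  'i' => row 0
  'l' => row 1
  'o' => row 0
  'p' => row 1
Rows:
  Row 0: "bndio"
  Row 1: "leblp"
First row length: 5

5


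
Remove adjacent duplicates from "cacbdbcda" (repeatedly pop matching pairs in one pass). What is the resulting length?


Input: cacbdbcda
Stack-based adjacent duplicate removal:
  Read 'c': push. Stack: c
  Read 'a': push. Stack: ca
  Read 'c': push. Stack: cac
  Read 'b': push. Stack: cacb
  Read 'd': push. Stack: cacbd
  Read 'b': push. Stack: cacbdb
  Read 'c': push. Stack: cacbdbc
  Read 'd': push. Stack: cacbdbcd
  Read 'a': push. Stack: cacbdbcda
Final stack: "cacbdbcda" (length 9)

9


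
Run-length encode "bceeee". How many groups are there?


Input: bceeee
Scanning for consecutive runs:
  Group 1: 'b' x 1 (positions 0-0)
  Group 2: 'c' x 1 (positions 1-1)
  Group 3: 'e' x 4 (positions 2-5)
Total groups: 3

3


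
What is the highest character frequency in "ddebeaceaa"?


Input: ddebeaceaa
Character counts:
  'a': 3
  'b': 1
  'c': 1
  'd': 2
  'e': 3
Maximum frequency: 3

3


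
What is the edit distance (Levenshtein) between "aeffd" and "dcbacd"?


Computing edit distance: "aeffd" -> "dcbacd"
DP table:
           d    c    b    a    c    d
      0    1    2    3    4    5    6
  a   1    1    2    3    3    4    5
  e   2    2    2    3    4    4    5
  f   3    3    3    3    4    5    5
  f   4    4    4    4    4    5    6
  d   5    4    5    5    5    5    5
Edit distance = dp[5][6] = 5

5


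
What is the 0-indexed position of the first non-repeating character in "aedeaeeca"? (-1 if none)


Input: aedeaeeca
Character frequencies:
  'a': 3
  'c': 1
  'd': 1
  'e': 4
Scanning left to right for freq == 1:
  Position 0 ('a'): freq=3, skip
  Position 1 ('e'): freq=4, skip
  Position 2 ('d'): unique! => answer = 2

2


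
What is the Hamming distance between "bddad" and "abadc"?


Comparing "bddad" and "abadc" position by position:
  Position 0: 'b' vs 'a' => differ
  Position 1: 'd' vs 'b' => differ
  Position 2: 'd' vs 'a' => differ
  Position 3: 'a' vs 'd' => differ
  Position 4: 'd' vs 'c' => differ
Total differences (Hamming distance): 5

5


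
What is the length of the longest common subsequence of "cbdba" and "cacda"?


LCS of "cbdba" and "cacda"
DP table:
           c    a    c    d    a
      0    0    0    0    0    0
  c   0    1    1    1    1    1
  b   0    1    1    1    1    1
  d   0    1    1    1    2    2
  b   0    1    1    1    2    2
  a   0    1    2    2    2    3
LCS length = dp[5][5] = 3

3


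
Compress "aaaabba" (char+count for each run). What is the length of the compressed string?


Input: aaaabba
Runs:
  'a' x 4 => "a4"
  'b' x 2 => "b2"
  'a' x 1 => "a1"
Compressed: "a4b2a1"
Compressed length: 6

6


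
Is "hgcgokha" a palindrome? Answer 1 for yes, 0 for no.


Input: hgcgokha
Reversed: ahkogcgh
  Compare pos 0 ('h') with pos 7 ('a'): MISMATCH
  Compare pos 1 ('g') with pos 6 ('h'): MISMATCH
  Compare pos 2 ('c') with pos 5 ('k'): MISMATCH
  Compare pos 3 ('g') with pos 4 ('o'): MISMATCH
Result: not a palindrome

0


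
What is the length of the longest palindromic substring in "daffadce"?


Input: "daffadce"
Checking substrings for palindromes:
  [0:6] "daffad" (len 6) => palindrome
  [1:5] "affa" (len 4) => palindrome
  [2:4] "ff" (len 2) => palindrome
Longest palindromic substring: "daffad" with length 6

6


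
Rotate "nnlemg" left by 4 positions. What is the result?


Input: "nnlemg", rotate left by 4
First 4 characters: "nnle"
Remaining characters: "mg"
Concatenate remaining + first: "mg" + "nnle" = "mgnnle"

mgnnle


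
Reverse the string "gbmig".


Input: gbmig
Reading characters right to left:
  Position 4: 'g'
  Position 3: 'i'
  Position 2: 'm'
  Position 1: 'b'
  Position 0: 'g'
Reversed: gimbg

gimbg


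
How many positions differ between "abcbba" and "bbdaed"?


Comparing "abcbba" and "bbdaed" position by position:
  Position 0: 'a' vs 'b' => DIFFER
  Position 1: 'b' vs 'b' => same
  Position 2: 'c' vs 'd' => DIFFER
  Position 3: 'b' vs 'a' => DIFFER
  Position 4: 'b' vs 'e' => DIFFER
  Position 5: 'a' vs 'd' => DIFFER
Positions that differ: 5

5


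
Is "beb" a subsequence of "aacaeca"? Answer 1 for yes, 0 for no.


Check if "beb" is a subsequence of "aacaeca"
Greedy scan:
  Position 0 ('a'): no match needed
  Position 1 ('a'): no match needed
  Position 2 ('c'): no match needed
  Position 3 ('a'): no match needed
  Position 4 ('e'): no match needed
  Position 5 ('c'): no match needed
  Position 6 ('a'): no match needed
Only matched 0/3 characters => not a subsequence

0


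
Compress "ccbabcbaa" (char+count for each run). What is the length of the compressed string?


Input: ccbabcbaa
Runs:
  'c' x 2 => "c2"
  'b' x 1 => "b1"
  'a' x 1 => "a1"
  'b' x 1 => "b1"
  'c' x 1 => "c1"
  'b' x 1 => "b1"
  'a' x 2 => "a2"
Compressed: "c2b1a1b1c1b1a2"
Compressed length: 14

14


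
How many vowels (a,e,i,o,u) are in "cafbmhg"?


Input: cafbmhg
Checking each character:
  'c' at position 0: consonant
  'a' at position 1: vowel (running total: 1)
  'f' at position 2: consonant
  'b' at position 3: consonant
  'm' at position 4: consonant
  'h' at position 5: consonant
  'g' at position 6: consonant
Total vowels: 1

1


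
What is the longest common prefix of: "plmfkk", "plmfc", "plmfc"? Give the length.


Words: plmfkk, plmfc, plmfc
  Position 0: all 'p' => match
  Position 1: all 'l' => match
  Position 2: all 'm' => match
  Position 3: all 'f' => match
  Position 4: ('k', 'c', 'c') => mismatch, stop
LCP = "plmf" (length 4)

4


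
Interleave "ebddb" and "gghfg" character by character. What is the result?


Interleaving "ebddb" and "gghfg":
  Position 0: 'e' from first, 'g' from second => "eg"
  Position 1: 'b' from first, 'g' from second => "bg"
  Position 2: 'd' from first, 'h' from second => "dh"
  Position 3: 'd' from first, 'f' from second => "df"
  Position 4: 'b' from first, 'g' from second => "bg"
Result: egbgdhdfbg

egbgdhdfbg


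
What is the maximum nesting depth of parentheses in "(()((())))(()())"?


Input: "(()((())))(()())"
Tracking depth:
  Position 0 '(': depth becomes 1
  Position 1 '(': depth becomes 2
  Position 2 ')': depth becomes 1
  Position 3 '(': depth becomes 2
  Position 4 '(': depth becomes 3
  Position 5 '(': depth becomes 4
  Position 6 ')': depth becomes 3
  Position 7 ')': depth becomes 2
  Position 8 ')': depth becomes 1
  Position 9 ')': depth becomes 0
  Position 10 '(': depth becomes 1
  Position 11 '(': depth becomes 2
  Position 12 ')': depth becomes 1
  Position 13 '(': depth becomes 2
  Position 14 ')': depth becomes 1
  Position 15 ')': depth becomes 0
Maximum depth reached: 4

4


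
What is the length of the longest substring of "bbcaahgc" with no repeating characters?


Input: "bbcaahgc"
Sliding window (track last position of each char):
  Position 0 ('b'): window [0,0] length 1 -- new best
  Position 1 ('b'): repeat (last at 0), move window start to 1
  Position 1 ('b'): window [1,1] length 1
  Position 2 ('c'): window [1,2] length 2 -- new best
  Position 3 ('a'): window [1,3] length 3 -- new best
  Position 4 ('a'): repeat (last at 3), move window start to 4
  Position 4 ('a'): window [4,4] length 1
  Position 5 ('h'): window [4,5] length 2
  Position 6 ('g'): window [4,6] length 3
  Position 7 ('c'): window [4,7] length 4 -- new best
Longest substring with no repeats: "ahgc" with length 4

4


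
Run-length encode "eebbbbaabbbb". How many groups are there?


Input: eebbbbaabbbb
Scanning for consecutive runs:
  Group 1: 'e' x 2 (positions 0-1)
  Group 2: 'b' x 4 (positions 2-5)
  Group 3: 'a' x 2 (positions 6-7)
  Group 4: 'b' x 4 (positions 8-11)
Total groups: 4

4


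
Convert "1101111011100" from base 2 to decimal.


Input: "1101111011100" in base 2
Positional expansion:
  Digit '1' (value 1) x 2^12 = 4096
  Digit '1' (value 1) x 2^11 = 2048
  Digit '0' (value 0) x 2^10 = 0
  Digit '1' (value 1) x 2^9 = 512
  Digit '1' (value 1) x 2^8 = 256
  Digit '1' (value 1) x 2^7 = 128
  Digit '1' (value 1) x 2^6 = 64
  Digit '0' (value 0) x 2^5 = 0
  Digit '1' (value 1) x 2^4 = 16
  Digit '1' (value 1) x 2^3 = 8
  Digit '1' (value 1) x 2^2 = 4
  Digit '0' (value 0) x 2^1 = 0
  Digit '0' (value 0) x 2^0 = 0
Sum = 7132

7132


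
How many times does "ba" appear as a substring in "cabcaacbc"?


Searching for "ba" in "cabcaacbc"
Scanning each position:
  Position 0: "ca" => no
  Position 1: "ab" => no
  Position 2: "bc" => no
  Position 3: "ca" => no
  Position 4: "aa" => no
  Position 5: "ac" => no
  Position 6: "cb" => no
  Position 7: "bc" => no
Total occurrences: 0

0


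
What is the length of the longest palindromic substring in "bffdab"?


Input: "bffdab"
Checking substrings for palindromes:
  [1:3] "ff" (len 2) => palindrome
Longest palindromic substring: "ff" with length 2

2


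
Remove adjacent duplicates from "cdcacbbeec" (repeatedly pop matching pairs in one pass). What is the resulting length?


Input: cdcacbbeec
Stack-based adjacent duplicate removal:
  Read 'c': push. Stack: c
  Read 'd': push. Stack: cd
  Read 'c': push. Stack: cdc
  Read 'a': push. Stack: cdca
  Read 'c': push. Stack: cdcac
  Read 'b': push. Stack: cdcacb
  Read 'b': matches stack top 'b' => pop. Stack: cdcac
  Read 'e': push. Stack: cdcace
  Read 'e': matches stack top 'e' => pop. Stack: cdcac
  Read 'c': matches stack top 'c' => pop. Stack: cdca
Final stack: "cdca" (length 4)

4


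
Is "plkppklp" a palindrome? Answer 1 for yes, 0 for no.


Input: plkppklp
Reversed: plkppklp
  Compare pos 0 ('p') with pos 7 ('p'): match
  Compare pos 1 ('l') with pos 6 ('l'): match
  Compare pos 2 ('k') with pos 5 ('k'): match
  Compare pos 3 ('p') with pos 4 ('p'): match
Result: palindrome

1


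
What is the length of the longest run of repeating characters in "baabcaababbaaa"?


Input: "baabcaababbaaa"
Scanning for longest run:
  Position 1 ('a'): new char, reset run to 1
  Position 2 ('a'): continues run of 'a', length=2
  Position 3 ('b'): new char, reset run to 1
  Position 4 ('c'): new char, reset run to 1
  Position 5 ('a'): new char, reset run to 1
  Position 6 ('a'): continues run of 'a', length=2
  Position 7 ('b'): new char, reset run to 1
  Position 8 ('a'): new char, reset run to 1
  Position 9 ('b'): new char, reset run to 1
  Position 10 ('b'): continues run of 'b', length=2
  Position 11 ('a'): new char, reset run to 1
  Position 12 ('a'): continues run of 'a', length=2
  Position 13 ('a'): continues run of 'a', length=3
Longest run: 'a' with length 3

3


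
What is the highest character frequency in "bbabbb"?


Input: bbabbb
Character counts:
  'a': 1
  'b': 5
Maximum frequency: 5

5


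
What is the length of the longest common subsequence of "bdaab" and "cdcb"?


LCS of "bdaab" and "cdcb"
DP table:
           c    d    c    b
      0    0    0    0    0
  b   0    0    0    0    1
  d   0    0    1    1    1
  a   0    0    1    1    1
  a   0    0    1    1    1
  b   0    0    1    1    2
LCS length = dp[5][4] = 2

2


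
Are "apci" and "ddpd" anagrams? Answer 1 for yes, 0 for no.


Strings: "apci", "ddpd"
Sorted first:  acip
Sorted second: dddp
Differ at position 0: 'a' vs 'd' => not anagrams

0


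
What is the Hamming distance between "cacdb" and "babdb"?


Comparing "cacdb" and "babdb" position by position:
  Position 0: 'c' vs 'b' => differ
  Position 1: 'a' vs 'a' => same
  Position 2: 'c' vs 'b' => differ
  Position 3: 'd' vs 'd' => same
  Position 4: 'b' vs 'b' => same
Total differences (Hamming distance): 2

2


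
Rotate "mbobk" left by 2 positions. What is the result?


Input: "mbobk", rotate left by 2
First 2 characters: "mb"
Remaining characters: "obk"
Concatenate remaining + first: "obk" + "mb" = "obkmb"

obkmb


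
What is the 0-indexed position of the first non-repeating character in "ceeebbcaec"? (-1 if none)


Input: ceeebbcaec
Character frequencies:
  'a': 1
  'b': 2
  'c': 3
  'e': 4
Scanning left to right for freq == 1:
  Position 0 ('c'): freq=3, skip
  Position 1 ('e'): freq=4, skip
  Position 2 ('e'): freq=4, skip
  Position 3 ('e'): freq=4, skip
  Position 4 ('b'): freq=2, skip
  Position 5 ('b'): freq=2, skip
  Position 6 ('c'): freq=3, skip
  Position 7 ('a'): unique! => answer = 7

7


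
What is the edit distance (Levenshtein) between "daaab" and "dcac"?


Computing edit distance: "daaab" -> "dcac"
DP table:
           d    c    a    c
      0    1    2    3    4
  d   1    0    1    2    3
  a   2    1    1    1    2
  a   3    2    2    1    2
  a   4    3    3    2    2
  b   5    4    4    3    3
Edit distance = dp[5][4] = 3

3


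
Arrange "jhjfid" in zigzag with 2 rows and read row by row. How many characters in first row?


Zigzag "jhjfid" into 2 rows:
Placing characters:
  'j' => row 0
  'h' => row 1
  'j' => row 0
  'f' => row 1
  'i' => row 0
  'd' => row 1
Rows:
  Row 0: "jji"
  Row 1: "hfd"
First row length: 3

3


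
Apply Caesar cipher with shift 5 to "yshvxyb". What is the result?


Caesar cipher: shift "yshvxyb" by 5
  'y' (pos 24) + 5 = pos 3 = 'd'
  's' (pos 18) + 5 = pos 23 = 'x'
  'h' (pos 7) + 5 = pos 12 = 'm'
  'v' (pos 21) + 5 = pos 0 = 'a'
  'x' (pos 23) + 5 = pos 2 = 'c'
  'y' (pos 24) + 5 = pos 3 = 'd'
  'b' (pos 1) + 5 = pos 6 = 'g'
Result: dxmacdg

dxmacdg


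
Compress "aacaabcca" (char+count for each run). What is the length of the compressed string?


Input: aacaabcca
Runs:
  'a' x 2 => "a2"
  'c' x 1 => "c1"
  'a' x 2 => "a2"
  'b' x 1 => "b1"
  'c' x 2 => "c2"
  'a' x 1 => "a1"
Compressed: "a2c1a2b1c2a1"
Compressed length: 12

12


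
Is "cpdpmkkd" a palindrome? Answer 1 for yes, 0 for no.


Input: cpdpmkkd
Reversed: dkkmpdpc
  Compare pos 0 ('c') with pos 7 ('d'): MISMATCH
  Compare pos 1 ('p') with pos 6 ('k'): MISMATCH
  Compare pos 2 ('d') with pos 5 ('k'): MISMATCH
  Compare pos 3 ('p') with pos 4 ('m'): MISMATCH
Result: not a palindrome

0


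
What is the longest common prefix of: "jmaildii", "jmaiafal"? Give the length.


Words: jmaildii, jmaiafal
  Position 0: all 'j' => match
  Position 1: all 'm' => match
  Position 2: all 'a' => match
  Position 3: all 'i' => match
  Position 4: ('l', 'a') => mismatch, stop
LCP = "jmai" (length 4)

4


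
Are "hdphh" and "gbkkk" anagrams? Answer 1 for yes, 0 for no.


Strings: "hdphh", "gbkkk"
Sorted first:  dhhhp
Sorted second: bgkkk
Differ at position 0: 'd' vs 'b' => not anagrams

0


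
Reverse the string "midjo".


Input: midjo
Reading characters right to left:
  Position 4: 'o'
  Position 3: 'j'
  Position 2: 'd'
  Position 1: 'i'
  Position 0: 'm'
Reversed: ojdim

ojdim


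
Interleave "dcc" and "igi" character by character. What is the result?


Interleaving "dcc" and "igi":
  Position 0: 'd' from first, 'i' from second => "di"
  Position 1: 'c' from first, 'g' from second => "cg"
  Position 2: 'c' from first, 'i' from second => "ci"
Result: dicgci

dicgci


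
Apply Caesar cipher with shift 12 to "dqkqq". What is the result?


Caesar cipher: shift "dqkqq" by 12
  'd' (pos 3) + 12 = pos 15 = 'p'
  'q' (pos 16) + 12 = pos 2 = 'c'
  'k' (pos 10) + 12 = pos 22 = 'w'
  'q' (pos 16) + 12 = pos 2 = 'c'
  'q' (pos 16) + 12 = pos 2 = 'c'
Result: pcwcc

pcwcc


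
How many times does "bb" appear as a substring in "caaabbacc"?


Searching for "bb" in "caaabbacc"
Scanning each position:
  Position 0: "ca" => no
  Position 1: "aa" => no
  Position 2: "aa" => no
  Position 3: "ab" => no
  Position 4: "bb" => MATCH
  Position 5: "ba" => no
  Position 6: "ac" => no
  Position 7: "cc" => no
Total occurrences: 1

1


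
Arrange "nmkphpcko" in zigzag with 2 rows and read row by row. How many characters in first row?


Zigzag "nmkphpcko" into 2 rows:
Placing characters:
  'n' => row 0
  'm' => row 1
  'k' => row 0
  'p' => row 1
  'h' => row 0
  'p' => row 1
  'c' => row 0
  'k' => row 1
  'o' => row 0
Rows:
  Row 0: "nkhco"
  Row 1: "mppk"
First row length: 5

5


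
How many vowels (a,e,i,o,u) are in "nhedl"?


Input: nhedl
Checking each character:
  'n' at position 0: consonant
  'h' at position 1: consonant
  'e' at position 2: vowel (running total: 1)
  'd' at position 3: consonant
  'l' at position 4: consonant
Total vowels: 1

1


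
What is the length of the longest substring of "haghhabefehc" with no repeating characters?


Input: "haghhabefehc"
Sliding window (track last position of each char):
  Position 0 ('h'): window [0,0] length 1 -- new best
  Position 1 ('a'): window [0,1] length 2 -- new best
  Position 2 ('g'): window [0,2] length 3 -- new best
  Position 3 ('h'): repeat (last at 0), move window start to 1
  Position 3 ('h'): window [1,3] length 3
  Position 4 ('h'): repeat (last at 3), move window start to 4
  Position 4 ('h'): window [4,4] length 1
  Position 5 ('a'): window [4,5] length 2
  Position 6 ('b'): window [4,6] length 3
  Position 7 ('e'): window [4,7] length 4 -- new best
  Position 8 ('f'): window [4,8] length 5 -- new best
  Position 9 ('e'): repeat (last at 7), move window start to 8
  Position 9 ('e'): window [8,9] length 2
  Position 10 ('h'): window [8,10] length 3
  Position 11 ('c'): window [8,11] length 4
Longest substring with no repeats: "habef" with length 5

5


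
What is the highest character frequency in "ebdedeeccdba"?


Input: ebdedeeccdba
Character counts:
  'a': 1
  'b': 2
  'c': 2
  'd': 3
  'e': 4
Maximum frequency: 4

4


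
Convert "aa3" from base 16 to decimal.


Input: "aa3" in base 16
Positional expansion:
  Digit 'a' (value 10) x 16^2 = 2560
  Digit 'a' (value 10) x 16^1 = 160
  Digit '3' (value 3) x 16^0 = 3
Sum = 2723

2723


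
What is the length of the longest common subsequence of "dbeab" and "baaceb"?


LCS of "dbeab" and "baaceb"
DP table:
           b    a    a    c    e    b
      0    0    0    0    0    0    0
  d   0    0    0    0    0    0    0
  b   0    1    1    1    1    1    1
  e   0    1    1    1    1    2    2
  a   0    1    2    2    2    2    2
  b   0    1    2    2    2    2    3
LCS length = dp[5][6] = 3

3


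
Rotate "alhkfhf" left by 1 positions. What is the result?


Input: "alhkfhf", rotate left by 1
First 1 characters: "a"
Remaining characters: "lhkfhf"
Concatenate remaining + first: "lhkfhf" + "a" = "lhkfhfa"

lhkfhfa


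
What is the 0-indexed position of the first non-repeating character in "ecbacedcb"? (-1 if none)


Input: ecbacedcb
Character frequencies:
  'a': 1
  'b': 2
  'c': 3
  'd': 1
  'e': 2
Scanning left to right for freq == 1:
  Position 0 ('e'): freq=2, skip
  Position 1 ('c'): freq=3, skip
  Position 2 ('b'): freq=2, skip
  Position 3 ('a'): unique! => answer = 3

3


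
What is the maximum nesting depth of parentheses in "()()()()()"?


Input: "()()()()()"
Tracking depth:
  Position 0 '(': depth becomes 1
  Position 1 ')': depth becomes 0
  Position 2 '(': depth becomes 1
  Position 3 ')': depth becomes 0
  Position 4 '(': depth becomes 1
  Position 5 ')': depth becomes 0
  Position 6 '(': depth becomes 1
  Position 7 ')': depth becomes 0
  Position 8 '(': depth becomes 1
  Position 9 ')': depth becomes 0
Maximum depth reached: 1

1


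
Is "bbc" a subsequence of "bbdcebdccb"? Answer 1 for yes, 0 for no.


Check if "bbc" is a subsequence of "bbdcebdccb"
Greedy scan:
  Position 0 ('b'): matches sub[0] = 'b'
  Position 1 ('b'): matches sub[1] = 'b'
  Position 2 ('d'): no match needed
  Position 3 ('c'): matches sub[2] = 'c'
  Position 4 ('e'): no match needed
  Position 5 ('b'): no match needed
  Position 6 ('d'): no match needed
  Position 7 ('c'): no match needed
  Position 8 ('c'): no match needed
  Position 9 ('b'): no match needed
All 3 characters matched => is a subsequence

1


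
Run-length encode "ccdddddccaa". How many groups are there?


Input: ccdddddccaa
Scanning for consecutive runs:
  Group 1: 'c' x 2 (positions 0-1)
  Group 2: 'd' x 5 (positions 2-6)
  Group 3: 'c' x 2 (positions 7-8)
  Group 4: 'a' x 2 (positions 9-10)
Total groups: 4

4


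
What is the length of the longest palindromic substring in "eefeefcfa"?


Input: "eefeefcfa"
Checking substrings for palindromes:
  [0:5] "eefee" (len 5) => palindrome
  [2:6] "feef" (len 4) => palindrome
  [1:4] "efe" (len 3) => palindrome
  [5:8] "fcf" (len 3) => palindrome
  [0:2] "ee" (len 2) => palindrome
  [3:5] "ee" (len 2) => palindrome
Longest palindromic substring: "eefee" with length 5

5


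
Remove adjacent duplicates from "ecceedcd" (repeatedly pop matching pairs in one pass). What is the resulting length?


Input: ecceedcd
Stack-based adjacent duplicate removal:
  Read 'e': push. Stack: e
  Read 'c': push. Stack: ec
  Read 'c': matches stack top 'c' => pop. Stack: e
  Read 'e': matches stack top 'e' => pop. Stack: (empty)
  Read 'e': push. Stack: e
  Read 'd': push. Stack: ed
  Read 'c': push. Stack: edc
  Read 'd': push. Stack: edcd
Final stack: "edcd" (length 4)

4


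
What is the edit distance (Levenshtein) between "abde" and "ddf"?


Computing edit distance: "abde" -> "ddf"
DP table:
           d    d    f
      0    1    2    3
  a   1    1    2    3
  b   2    2    2    3
  d   3    2    2    3
  e   4    3    3    3
Edit distance = dp[4][3] = 3

3


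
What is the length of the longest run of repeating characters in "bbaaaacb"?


Input: "bbaaaacb"
Scanning for longest run:
  Position 1 ('b'): continues run of 'b', length=2
  Position 2 ('a'): new char, reset run to 1
  Position 3 ('a'): continues run of 'a', length=2
  Position 4 ('a'): continues run of 'a', length=3
  Position 5 ('a'): continues run of 'a', length=4
  Position 6 ('c'): new char, reset run to 1
  Position 7 ('b'): new char, reset run to 1
Longest run: 'a' with length 4

4


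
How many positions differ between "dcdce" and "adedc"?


Comparing "dcdce" and "adedc" position by position:
  Position 0: 'd' vs 'a' => DIFFER
  Position 1: 'c' vs 'd' => DIFFER
  Position 2: 'd' vs 'e' => DIFFER
  Position 3: 'c' vs 'd' => DIFFER
  Position 4: 'e' vs 'c' => DIFFER
Positions that differ: 5

5


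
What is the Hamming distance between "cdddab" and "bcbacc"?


Comparing "cdddab" and "bcbacc" position by position:
  Position 0: 'c' vs 'b' => differ
  Position 1: 'd' vs 'c' => differ
  Position 2: 'd' vs 'b' => differ
  Position 3: 'd' vs 'a' => differ
  Position 4: 'a' vs 'c' => differ
  Position 5: 'b' vs 'c' => differ
Total differences (Hamming distance): 6

6


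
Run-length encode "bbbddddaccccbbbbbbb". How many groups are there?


Input: bbbddddaccccbbbbbbb
Scanning for consecutive runs:
  Group 1: 'b' x 3 (positions 0-2)
  Group 2: 'd' x 4 (positions 3-6)
  Group 3: 'a' x 1 (positions 7-7)
  Group 4: 'c' x 4 (positions 8-11)
  Group 5: 'b' x 7 (positions 12-18)
Total groups: 5

5


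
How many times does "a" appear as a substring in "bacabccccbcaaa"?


Searching for "a" in "bacabccccbcaaa"
Scanning each position:
  Position 0: "b" => no
  Position 1: "a" => MATCH
  Position 2: "c" => no
  Position 3: "a" => MATCH
  Position 4: "b" => no
  Position 5: "c" => no
  Position 6: "c" => no
  Position 7: "c" => no
  Position 8: "c" => no
  Position 9: "b" => no
  Position 10: "c" => no
  Position 11: "a" => MATCH
  Position 12: "a" => MATCH
  Position 13: "a" => MATCH
Total occurrences: 5

5


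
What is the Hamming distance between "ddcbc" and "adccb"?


Comparing "ddcbc" and "adccb" position by position:
  Position 0: 'd' vs 'a' => differ
  Position 1: 'd' vs 'd' => same
  Position 2: 'c' vs 'c' => same
  Position 3: 'b' vs 'c' => differ
  Position 4: 'c' vs 'b' => differ
Total differences (Hamming distance): 3

3


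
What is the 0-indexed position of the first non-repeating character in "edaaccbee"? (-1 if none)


Input: edaaccbee
Character frequencies:
  'a': 2
  'b': 1
  'c': 2
  'd': 1
  'e': 3
Scanning left to right for freq == 1:
  Position 0 ('e'): freq=3, skip
  Position 1 ('d'): unique! => answer = 1

1


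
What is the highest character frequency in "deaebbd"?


Input: deaebbd
Character counts:
  'a': 1
  'b': 2
  'd': 2
  'e': 2
Maximum frequency: 2

2


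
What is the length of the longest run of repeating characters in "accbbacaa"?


Input: "accbbacaa"
Scanning for longest run:
  Position 1 ('c'): new char, reset run to 1
  Position 2 ('c'): continues run of 'c', length=2
  Position 3 ('b'): new char, reset run to 1
  Position 4 ('b'): continues run of 'b', length=2
  Position 5 ('a'): new char, reset run to 1
  Position 6 ('c'): new char, reset run to 1
  Position 7 ('a'): new char, reset run to 1
  Position 8 ('a'): continues run of 'a', length=2
Longest run: 'c' with length 2

2


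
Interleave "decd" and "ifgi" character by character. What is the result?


Interleaving "decd" and "ifgi":
  Position 0: 'd' from first, 'i' from second => "di"
  Position 1: 'e' from first, 'f' from second => "ef"
  Position 2: 'c' from first, 'g' from second => "cg"
  Position 3: 'd' from first, 'i' from second => "di"
Result: diefcgdi

diefcgdi


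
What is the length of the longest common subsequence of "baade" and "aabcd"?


LCS of "baade" and "aabcd"
DP table:
           a    a    b    c    d
      0    0    0    0    0    0
  b   0    0    0    1    1    1
  a   0    1    1    1    1    1
  a   0    1    2    2    2    2
  d   0    1    2    2    2    3
  e   0    1    2    2    2    3
LCS length = dp[5][5] = 3

3


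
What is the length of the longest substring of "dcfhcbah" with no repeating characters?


Input: "dcfhcbah"
Sliding window (track last position of each char):
  Position 0 ('d'): window [0,0] length 1 -- new best
  Position 1 ('c'): window [0,1] length 2 -- new best
  Position 2 ('f'): window [0,2] length 3 -- new best
  Position 3 ('h'): window [0,3] length 4 -- new best
  Position 4 ('c'): repeat (last at 1), move window start to 2
  Position 4 ('c'): window [2,4] length 3
  Position 5 ('b'): window [2,5] length 4
  Position 6 ('a'): window [2,6] length 5 -- new best
  Position 7 ('h'): repeat (last at 3), move window start to 4
  Position 7 ('h'): window [4,7] length 4
Longest substring with no repeats: "fhcba" with length 5

5


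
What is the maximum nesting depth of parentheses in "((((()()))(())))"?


Input: "((((()()))(())))"
Tracking depth:
  Position 0 '(': depth becomes 1
  Position 1 '(': depth becomes 2
  Position 2 '(': depth becomes 3
  Position 3 '(': depth becomes 4
  Position 4 '(': depth becomes 5
  Position 5 ')': depth becomes 4
  Position 6 '(': depth becomes 5
  Position 7 ')': depth becomes 4
  Position 8 ')': depth becomes 3
  Position 9 ')': depth becomes 2
  Position 10 '(': depth becomes 3
  Position 11 '(': depth becomes 4
  Position 12 ')': depth becomes 3
  Position 13 ')': depth becomes 2
  Position 14 ')': depth becomes 1
  Position 15 ')': depth becomes 0
Maximum depth reached: 5

5


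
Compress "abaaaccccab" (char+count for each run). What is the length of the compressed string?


Input: abaaaccccab
Runs:
  'a' x 1 => "a1"
  'b' x 1 => "b1"
  'a' x 3 => "a3"
  'c' x 4 => "c4"
  'a' x 1 => "a1"
  'b' x 1 => "b1"
Compressed: "a1b1a3c4a1b1"
Compressed length: 12

12


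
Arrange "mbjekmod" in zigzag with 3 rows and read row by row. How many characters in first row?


Zigzag "mbjekmod" into 3 rows:
Placing characters:
  'm' => row 0
  'b' => row 1
  'j' => row 2
  'e' => row 1
  'k' => row 0
  'm' => row 1
  'o' => row 2
  'd' => row 1
Rows:
  Row 0: "mk"
  Row 1: "bemd"
  Row 2: "jo"
First row length: 2

2


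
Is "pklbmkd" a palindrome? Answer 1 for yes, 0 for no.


Input: pklbmkd
Reversed: dkmblkp
  Compare pos 0 ('p') with pos 6 ('d'): MISMATCH
  Compare pos 1 ('k') with pos 5 ('k'): match
  Compare pos 2 ('l') with pos 4 ('m'): MISMATCH
Result: not a palindrome

0


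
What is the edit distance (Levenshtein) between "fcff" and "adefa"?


Computing edit distance: "fcff" -> "adefa"
DP table:
           a    d    e    f    a
      0    1    2    3    4    5
  f   1    1    2    3    3    4
  c   2    2    2    3    4    4
  f   3    3    3    3    3    4
  f   4    4    4    4    3    4
Edit distance = dp[4][5] = 4

4


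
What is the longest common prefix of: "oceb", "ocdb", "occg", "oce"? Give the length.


Words: oceb, ocdb, occg, oce
  Position 0: all 'o' => match
  Position 1: all 'c' => match
  Position 2: ('e', 'd', 'c', 'e') => mismatch, stop
LCP = "oc" (length 2)

2


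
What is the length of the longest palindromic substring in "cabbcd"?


Input: "cabbcd"
Checking substrings for palindromes:
  [2:4] "bb" (len 2) => palindrome
Longest palindromic substring: "bb" with length 2

2


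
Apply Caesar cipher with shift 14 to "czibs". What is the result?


Caesar cipher: shift "czibs" by 14
  'c' (pos 2) + 14 = pos 16 = 'q'
  'z' (pos 25) + 14 = pos 13 = 'n'
  'i' (pos 8) + 14 = pos 22 = 'w'
  'b' (pos 1) + 14 = pos 15 = 'p'
  's' (pos 18) + 14 = pos 6 = 'g'
Result: qnwpg

qnwpg


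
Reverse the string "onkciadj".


Input: onkciadj
Reading characters right to left:
  Position 7: 'j'
  Position 6: 'd'
  Position 5: 'a'
  Position 4: 'i'
  Position 3: 'c'
  Position 2: 'k'
  Position 1: 'n'
  Position 0: 'o'
Reversed: jdaickno

jdaickno


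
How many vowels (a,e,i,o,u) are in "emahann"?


Input: emahann
Checking each character:
  'e' at position 0: vowel (running total: 1)
  'm' at position 1: consonant
  'a' at position 2: vowel (running total: 2)
  'h' at position 3: consonant
  'a' at position 4: vowel (running total: 3)
  'n' at position 5: consonant
  'n' at position 6: consonant
Total vowels: 3

3


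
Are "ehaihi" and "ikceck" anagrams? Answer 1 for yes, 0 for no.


Strings: "ehaihi", "ikceck"
Sorted first:  aehhii
Sorted second: cceikk
Differ at position 0: 'a' vs 'c' => not anagrams

0


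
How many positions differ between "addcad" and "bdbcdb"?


Comparing "addcad" and "bdbcdb" position by position:
  Position 0: 'a' vs 'b' => DIFFER
  Position 1: 'd' vs 'd' => same
  Position 2: 'd' vs 'b' => DIFFER
  Position 3: 'c' vs 'c' => same
  Position 4: 'a' vs 'd' => DIFFER
  Position 5: 'd' vs 'b' => DIFFER
Positions that differ: 4

4


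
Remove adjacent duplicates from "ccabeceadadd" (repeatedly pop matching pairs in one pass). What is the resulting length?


Input: ccabeceadadd
Stack-based adjacent duplicate removal:
  Read 'c': push. Stack: c
  Read 'c': matches stack top 'c' => pop. Stack: (empty)
  Read 'a': push. Stack: a
  Read 'b': push. Stack: ab
  Read 'e': push. Stack: abe
  Read 'c': push. Stack: abec
  Read 'e': push. Stack: abece
  Read 'a': push. Stack: abecea
  Read 'd': push. Stack: abecead
  Read 'a': push. Stack: abeceada
  Read 'd': push. Stack: abeceadad
  Read 'd': matches stack top 'd' => pop. Stack: abeceada
Final stack: "abeceada" (length 8)

8


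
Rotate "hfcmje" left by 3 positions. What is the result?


Input: "hfcmje", rotate left by 3
First 3 characters: "hfc"
Remaining characters: "mje"
Concatenate remaining + first: "mje" + "hfc" = "mjehfc"

mjehfc


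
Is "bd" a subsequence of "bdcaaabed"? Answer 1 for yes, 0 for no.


Check if "bd" is a subsequence of "bdcaaabed"
Greedy scan:
  Position 0 ('b'): matches sub[0] = 'b'
  Position 1 ('d'): matches sub[1] = 'd'
  Position 2 ('c'): no match needed
  Position 3 ('a'): no match needed
  Position 4 ('a'): no match needed
  Position 5 ('a'): no match needed
  Position 6 ('b'): no match needed
  Position 7 ('e'): no match needed
  Position 8 ('d'): no match needed
All 2 characters matched => is a subsequence

1


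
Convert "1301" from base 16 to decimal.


Input: "1301" in base 16
Positional expansion:
  Digit '1' (value 1) x 16^3 = 4096
  Digit '3' (value 3) x 16^2 = 768
  Digit '0' (value 0) x 16^1 = 0
  Digit '1' (value 1) x 16^0 = 1
Sum = 4865

4865


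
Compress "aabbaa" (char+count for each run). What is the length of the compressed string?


Input: aabbaa
Runs:
  'a' x 2 => "a2"
  'b' x 2 => "b2"
  'a' x 2 => "a2"
Compressed: "a2b2a2"
Compressed length: 6

6


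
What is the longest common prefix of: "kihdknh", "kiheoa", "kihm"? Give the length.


Words: kihdknh, kiheoa, kihm
  Position 0: all 'k' => match
  Position 1: all 'i' => match
  Position 2: all 'h' => match
  Position 3: ('d', 'e', 'm') => mismatch, stop
LCP = "kih" (length 3)

3


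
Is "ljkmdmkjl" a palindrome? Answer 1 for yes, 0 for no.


Input: ljkmdmkjl
Reversed: ljkmdmkjl
  Compare pos 0 ('l') with pos 8 ('l'): match
  Compare pos 1 ('j') with pos 7 ('j'): match
  Compare pos 2 ('k') with pos 6 ('k'): match
  Compare pos 3 ('m') with pos 5 ('m'): match
Result: palindrome

1


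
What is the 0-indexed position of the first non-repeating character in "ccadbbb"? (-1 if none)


Input: ccadbbb
Character frequencies:
  'a': 1
  'b': 3
  'c': 2
  'd': 1
Scanning left to right for freq == 1:
  Position 0 ('c'): freq=2, skip
  Position 1 ('c'): freq=2, skip
  Position 2 ('a'): unique! => answer = 2

2


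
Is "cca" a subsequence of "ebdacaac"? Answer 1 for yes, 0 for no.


Check if "cca" is a subsequence of "ebdacaac"
Greedy scan:
  Position 0 ('e'): no match needed
  Position 1 ('b'): no match needed
  Position 2 ('d'): no match needed
  Position 3 ('a'): no match needed
  Position 4 ('c'): matches sub[0] = 'c'
  Position 5 ('a'): no match needed
  Position 6 ('a'): no match needed
  Position 7 ('c'): matches sub[1] = 'c'
Only matched 2/3 characters => not a subsequence

0


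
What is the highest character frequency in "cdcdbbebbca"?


Input: cdcdbbebbca
Character counts:
  'a': 1
  'b': 4
  'c': 3
  'd': 2
  'e': 1
Maximum frequency: 4

4


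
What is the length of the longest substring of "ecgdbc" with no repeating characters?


Input: "ecgdbc"
Sliding window (track last position of each char):
  Position 0 ('e'): window [0,0] length 1 -- new best
  Position 1 ('c'): window [0,1] length 2 -- new best
  Position 2 ('g'): window [0,2] length 3 -- new best
  Position 3 ('d'): window [0,3] length 4 -- new best
  Position 4 ('b'): window [0,4] length 5 -- new best
  Position 5 ('c'): repeat (last at 1), move window start to 2
  Position 5 ('c'): window [2,5] length 4
Longest substring with no repeats: "ecgdb" with length 5

5


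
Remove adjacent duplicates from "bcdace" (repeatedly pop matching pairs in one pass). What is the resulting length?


Input: bcdace
Stack-based adjacent duplicate removal:
  Read 'b': push. Stack: b
  Read 'c': push. Stack: bc
  Read 'd': push. Stack: bcd
  Read 'a': push. Stack: bcda
  Read 'c': push. Stack: bcdac
  Read 'e': push. Stack: bcdace
Final stack: "bcdace" (length 6)

6


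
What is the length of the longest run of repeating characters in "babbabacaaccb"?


Input: "babbabacaaccb"
Scanning for longest run:
  Position 1 ('a'): new char, reset run to 1
  Position 2 ('b'): new char, reset run to 1
  Position 3 ('b'): continues run of 'b', length=2
  Position 4 ('a'): new char, reset run to 1
  Position 5 ('b'): new char, reset run to 1
  Position 6 ('a'): new char, reset run to 1
  Position 7 ('c'): new char, reset run to 1
  Position 8 ('a'): new char, reset run to 1
  Position 9 ('a'): continues run of 'a', length=2
  Position 10 ('c'): new char, reset run to 1
  Position 11 ('c'): continues run of 'c', length=2
  Position 12 ('b'): new char, reset run to 1
Longest run: 'b' with length 2

2


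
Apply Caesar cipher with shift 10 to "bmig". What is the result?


Caesar cipher: shift "bmig" by 10
  'b' (pos 1) + 10 = pos 11 = 'l'
  'm' (pos 12) + 10 = pos 22 = 'w'
  'i' (pos 8) + 10 = pos 18 = 's'
  'g' (pos 6) + 10 = pos 16 = 'q'
Result: lwsq

lwsq


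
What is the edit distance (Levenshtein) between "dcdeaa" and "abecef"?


Computing edit distance: "dcdeaa" -> "abecef"
DP table:
           a    b    e    c    e    f
      0    1    2    3    4    5    6
  d   1    1    2    3    4    5    6
  c   2    2    2    3    3    4    5
  d   3    3    3    3    4    4    5
  e   4    4    4    3    4    4    5
  a   5    4    5    4    4    5    5
  a   6    5    5    5    5    5    6
Edit distance = dp[6][6] = 6

6


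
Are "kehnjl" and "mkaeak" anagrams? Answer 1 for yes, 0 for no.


Strings: "kehnjl", "mkaeak"
Sorted first:  ehjkln
Sorted second: aaekkm
Differ at position 0: 'e' vs 'a' => not anagrams

0


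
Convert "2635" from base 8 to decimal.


Input: "2635" in base 8
Positional expansion:
  Digit '2' (value 2) x 8^3 = 1024
  Digit '6' (value 6) x 8^2 = 384
  Digit '3' (value 3) x 8^1 = 24
  Digit '5' (value 5) x 8^0 = 5
Sum = 1437

1437


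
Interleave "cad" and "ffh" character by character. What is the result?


Interleaving "cad" and "ffh":
  Position 0: 'c' from first, 'f' from second => "cf"
  Position 1: 'a' from first, 'f' from second => "af"
  Position 2: 'd' from first, 'h' from second => "dh"
Result: cfafdh

cfafdh


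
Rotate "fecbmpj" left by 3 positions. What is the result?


Input: "fecbmpj", rotate left by 3
First 3 characters: "fec"
Remaining characters: "bmpj"
Concatenate remaining + first: "bmpj" + "fec" = "bmpjfec"

bmpjfec


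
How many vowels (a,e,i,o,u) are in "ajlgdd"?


Input: ajlgdd
Checking each character:
  'a' at position 0: vowel (running total: 1)
  'j' at position 1: consonant
  'l' at position 2: consonant
  'g' at position 3: consonant
  'd' at position 4: consonant
  'd' at position 5: consonant
Total vowels: 1

1


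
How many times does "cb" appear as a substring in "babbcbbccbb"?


Searching for "cb" in "babbcbbccbb"
Scanning each position:
  Position 0: "ba" => no
  Position 1: "ab" => no
  Position 2: "bb" => no
  Position 3: "bc" => no
  Position 4: "cb" => MATCH
  Position 5: "bb" => no
  Position 6: "bc" => no
  Position 7: "cc" => no
  Position 8: "cb" => MATCH
  Position 9: "bb" => no
Total occurrences: 2

2


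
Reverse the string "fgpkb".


Input: fgpkb
Reading characters right to left:
  Position 4: 'b'
  Position 3: 'k'
  Position 2: 'p'
  Position 1: 'g'
  Position 0: 'f'
Reversed: bkpgf

bkpgf


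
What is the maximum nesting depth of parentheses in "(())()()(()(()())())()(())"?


Input: "(())()()(()(()())())()(())"
Tracking depth:
  Position 0 '(': depth becomes 1
  Position 1 '(': depth becomes 2
  Position 2 ')': depth becomes 1
  Position 3 ')': depth becomes 0
  Position 4 '(': depth becomes 1
  Position 5 ')': depth becomes 0
  Position 6 '(': depth becomes 1
  Position 7 ')': depth becomes 0
  Position 8 '(': depth becomes 1
  Position 9 '(': depth becomes 2
  Position 10 ')': depth becomes 1
  Position 11 '(': depth becomes 2
  Position 12 '(': depth becomes 3
  Position 13 ')': depth becomes 2
  Position 14 '(': depth becomes 3
  Position 15 ')': depth becomes 2
  Position 16 ')': depth becomes 1
  Position 17 '(': depth becomes 2
  Position 18 ')': depth becomes 1
  Position 19 ')': depth becomes 0
  Position 20 '(': depth becomes 1
  Position 21 ')': depth becomes 0
  Position 22 '(': depth becomes 1
  Position 23 '(': depth becomes 2
  Position 24 ')': depth becomes 1
  Position 25 ')': depth becomes 0
Maximum depth reached: 3

3
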